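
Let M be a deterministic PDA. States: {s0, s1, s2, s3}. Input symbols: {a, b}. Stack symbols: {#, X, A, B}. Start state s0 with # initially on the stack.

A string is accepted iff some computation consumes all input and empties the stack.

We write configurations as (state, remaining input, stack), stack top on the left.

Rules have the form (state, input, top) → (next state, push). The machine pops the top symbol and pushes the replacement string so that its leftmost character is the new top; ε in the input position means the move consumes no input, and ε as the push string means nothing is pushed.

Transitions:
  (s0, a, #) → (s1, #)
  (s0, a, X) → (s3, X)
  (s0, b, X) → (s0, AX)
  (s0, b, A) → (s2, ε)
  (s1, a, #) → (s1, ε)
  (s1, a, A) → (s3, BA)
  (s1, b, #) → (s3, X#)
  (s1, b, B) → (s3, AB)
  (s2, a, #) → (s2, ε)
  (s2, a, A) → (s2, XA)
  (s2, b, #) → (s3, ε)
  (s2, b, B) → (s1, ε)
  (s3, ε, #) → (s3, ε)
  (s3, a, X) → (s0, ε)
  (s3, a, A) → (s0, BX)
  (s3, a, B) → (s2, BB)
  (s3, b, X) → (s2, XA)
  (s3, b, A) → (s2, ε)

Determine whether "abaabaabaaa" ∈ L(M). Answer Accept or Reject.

(s0, abaabaabaaa, #)
  read a, top #: go to s1, push # → (s1, baabaabaaa, #)
  read b, top #: go to s3, push X# → (s3, aabaabaaa, X#)
  read a, top X: go to s0, push ε → (s0, abaabaaa, #)
  read a, top #: go to s1, push # → (s1, baabaaa, #)
  read b, top #: go to s3, push X# → (s3, aabaaa, X#)
  read a, top X: go to s0, push ε → (s0, abaaa, #)
  read a, top #: go to s1, push # → (s1, baaa, #)
  read b, top #: go to s3, push X# → (s3, aaa, X#)
  read a, top X: go to s0, push ε → (s0, aa, #)
  read a, top #: go to s1, push # → (s1, a, #)
  read a, top #: go to s1, push ε → (s1, ε, ε)
All input consumed and the stack is empty.

Accept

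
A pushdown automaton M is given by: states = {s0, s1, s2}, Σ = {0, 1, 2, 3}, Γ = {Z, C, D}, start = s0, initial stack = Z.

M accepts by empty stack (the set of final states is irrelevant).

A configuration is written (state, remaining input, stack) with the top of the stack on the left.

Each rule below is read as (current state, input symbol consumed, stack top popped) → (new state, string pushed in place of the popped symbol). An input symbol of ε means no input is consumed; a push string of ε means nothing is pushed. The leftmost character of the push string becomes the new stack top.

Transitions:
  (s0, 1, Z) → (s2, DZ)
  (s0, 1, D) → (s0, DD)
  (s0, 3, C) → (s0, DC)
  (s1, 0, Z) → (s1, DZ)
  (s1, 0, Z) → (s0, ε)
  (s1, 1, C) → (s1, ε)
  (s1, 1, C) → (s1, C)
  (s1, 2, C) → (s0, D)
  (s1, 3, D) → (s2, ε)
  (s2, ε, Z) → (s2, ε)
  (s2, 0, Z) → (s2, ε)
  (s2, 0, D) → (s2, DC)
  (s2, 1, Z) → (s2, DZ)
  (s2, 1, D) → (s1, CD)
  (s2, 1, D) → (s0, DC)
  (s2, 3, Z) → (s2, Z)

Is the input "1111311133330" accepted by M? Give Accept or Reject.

One accepting computation: (s0, 1111311133330, Z) ⊢ (s2, 111311133330, DZ) ⊢ (s1, 11311133330, CDZ) ⊢ (s1, 1311133330, CDZ) ⊢ (s1, 311133330, DZ) ⊢ (s2, 11133330, Z) ⊢ (s2, 1133330, DZ) ⊢ (s1, 133330, CDZ) ⊢ (s1, 33330, DZ) ⊢ (s2, 3330, Z) ⊢ (s2, 330, Z) ⊢ (s2, 30, Z) ⊢ (s2, 0, Z) ⊢ (s2, ε, ε)
All input consumed and the stack is empty.

Accept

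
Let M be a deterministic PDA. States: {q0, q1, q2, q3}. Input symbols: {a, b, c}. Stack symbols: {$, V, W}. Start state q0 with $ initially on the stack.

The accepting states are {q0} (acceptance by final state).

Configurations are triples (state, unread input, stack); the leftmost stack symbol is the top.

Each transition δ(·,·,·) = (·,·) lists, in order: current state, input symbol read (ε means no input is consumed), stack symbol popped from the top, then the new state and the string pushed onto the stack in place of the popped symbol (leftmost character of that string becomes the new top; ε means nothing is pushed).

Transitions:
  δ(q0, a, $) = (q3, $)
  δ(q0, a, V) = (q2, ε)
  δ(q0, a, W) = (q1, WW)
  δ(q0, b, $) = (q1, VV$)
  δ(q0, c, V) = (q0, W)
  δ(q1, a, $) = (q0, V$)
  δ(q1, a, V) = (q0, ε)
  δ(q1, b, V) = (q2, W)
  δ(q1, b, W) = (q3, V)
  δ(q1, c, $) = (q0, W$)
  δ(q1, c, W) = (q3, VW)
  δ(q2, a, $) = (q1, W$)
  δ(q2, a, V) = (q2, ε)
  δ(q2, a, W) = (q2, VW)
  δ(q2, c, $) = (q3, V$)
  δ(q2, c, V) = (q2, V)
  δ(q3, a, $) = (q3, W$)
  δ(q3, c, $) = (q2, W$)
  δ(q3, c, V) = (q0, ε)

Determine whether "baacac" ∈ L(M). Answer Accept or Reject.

Reject

(q0, baacac, $)
  read b, top $: go to q1, push VV$ → (q1, aacac, VV$)
  read a, top V: go to q0, push ε → (q0, acac, V$)
  read a, top V: go to q2, push ε → (q2, cac, $)
  read c, top $: go to q3, push V$ → (q3, ac, V$)
No transition applies at (q3, ac, V$); input not fully consumed.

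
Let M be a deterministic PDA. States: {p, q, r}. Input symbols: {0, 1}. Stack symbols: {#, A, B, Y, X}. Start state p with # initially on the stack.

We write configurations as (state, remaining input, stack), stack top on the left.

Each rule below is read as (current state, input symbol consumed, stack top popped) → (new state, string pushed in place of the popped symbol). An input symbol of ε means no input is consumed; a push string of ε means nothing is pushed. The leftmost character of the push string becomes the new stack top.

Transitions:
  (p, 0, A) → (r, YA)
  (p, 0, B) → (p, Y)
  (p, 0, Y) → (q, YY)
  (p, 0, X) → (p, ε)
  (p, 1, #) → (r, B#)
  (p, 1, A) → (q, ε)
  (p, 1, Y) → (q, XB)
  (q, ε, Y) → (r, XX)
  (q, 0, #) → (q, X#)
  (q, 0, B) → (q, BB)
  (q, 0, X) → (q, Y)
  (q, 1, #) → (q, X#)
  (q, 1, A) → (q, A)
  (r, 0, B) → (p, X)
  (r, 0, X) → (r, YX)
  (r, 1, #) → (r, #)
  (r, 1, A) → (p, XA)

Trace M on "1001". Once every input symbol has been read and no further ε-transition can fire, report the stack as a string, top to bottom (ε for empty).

B#

(p, 1001, #)
  read 1, top #: go to r, push B# → (r, 001, B#)
  read 0, top B: go to p, push X → (p, 01, X#)
  read 0, top X: go to p, push ε → (p, 1, #)
  read 1, top #: go to r, push B# → (r, ε, B#)
All input consumed in state r with stack B#.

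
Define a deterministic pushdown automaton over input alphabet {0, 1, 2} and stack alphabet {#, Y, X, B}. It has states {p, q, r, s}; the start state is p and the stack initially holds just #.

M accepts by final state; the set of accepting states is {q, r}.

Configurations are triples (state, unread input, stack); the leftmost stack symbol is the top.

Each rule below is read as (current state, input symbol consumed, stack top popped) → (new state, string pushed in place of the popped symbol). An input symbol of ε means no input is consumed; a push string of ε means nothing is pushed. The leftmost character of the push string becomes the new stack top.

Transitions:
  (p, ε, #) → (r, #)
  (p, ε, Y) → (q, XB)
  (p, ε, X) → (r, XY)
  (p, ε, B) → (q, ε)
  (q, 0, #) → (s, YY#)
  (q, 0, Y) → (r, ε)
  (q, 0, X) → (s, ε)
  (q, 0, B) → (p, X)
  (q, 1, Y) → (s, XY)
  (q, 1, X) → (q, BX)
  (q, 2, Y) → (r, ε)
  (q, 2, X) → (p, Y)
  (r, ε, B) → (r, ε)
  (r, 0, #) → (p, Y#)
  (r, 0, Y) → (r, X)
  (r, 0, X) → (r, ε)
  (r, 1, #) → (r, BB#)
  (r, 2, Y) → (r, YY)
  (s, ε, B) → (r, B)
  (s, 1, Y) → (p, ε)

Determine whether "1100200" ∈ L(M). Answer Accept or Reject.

(p, 1100200, #)
  ε-move, top #: go to r, push # → (r, 1100200, #)
  read 1, top #: go to r, push BB# → (r, 100200, BB#)
  ε-move, top B: go to r, push ε → (r, 100200, B#)
  ε-move, top B: go to r, push ε → (r, 100200, #)
  read 1, top #: go to r, push BB# → (r, 00200, BB#)
  ε-move, top B: go to r, push ε → (r, 00200, B#)
  ε-move, top B: go to r, push ε → (r, 00200, #)
  read 0, top #: go to p, push Y# → (p, 0200, Y#)
  ε-move, top Y: go to q, push XB → (q, 0200, XB#)
  read 0, top X: go to s, push ε → (s, 200, B#)
  ε-move, top B: go to r, push B → (r, 200, B#)
  ε-move, top B: go to r, push ε → (r, 200, #)
No transition applies at (r, 200, #); input not fully consumed.

Reject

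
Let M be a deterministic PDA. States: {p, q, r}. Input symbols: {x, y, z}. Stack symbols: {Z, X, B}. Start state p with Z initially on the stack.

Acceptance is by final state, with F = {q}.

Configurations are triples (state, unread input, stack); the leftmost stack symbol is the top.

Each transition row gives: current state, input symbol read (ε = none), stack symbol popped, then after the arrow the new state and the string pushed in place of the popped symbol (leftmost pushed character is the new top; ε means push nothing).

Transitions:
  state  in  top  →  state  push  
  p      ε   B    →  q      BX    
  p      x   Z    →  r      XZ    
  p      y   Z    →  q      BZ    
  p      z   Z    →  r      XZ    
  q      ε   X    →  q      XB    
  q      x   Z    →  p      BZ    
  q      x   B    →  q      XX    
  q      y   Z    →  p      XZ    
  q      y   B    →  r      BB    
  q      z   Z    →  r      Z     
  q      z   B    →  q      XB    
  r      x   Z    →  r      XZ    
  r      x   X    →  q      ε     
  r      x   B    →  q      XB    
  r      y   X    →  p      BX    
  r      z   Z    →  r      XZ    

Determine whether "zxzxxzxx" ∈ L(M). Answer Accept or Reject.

(p, zxzxxzxx, Z) ⊢ (r, xzxxzxx, XZ) ⊢ (q, zxxzxx, Z) ⊢ (r, xxzxx, Z) ⊢ (r, xzxx, XZ) ⊢ (q, zxx, Z) ⊢ (r, xx, Z) ⊢ (r, x, XZ) ⊢ (q, ε, Z)
All input consumed; state q ∈ F.

Accept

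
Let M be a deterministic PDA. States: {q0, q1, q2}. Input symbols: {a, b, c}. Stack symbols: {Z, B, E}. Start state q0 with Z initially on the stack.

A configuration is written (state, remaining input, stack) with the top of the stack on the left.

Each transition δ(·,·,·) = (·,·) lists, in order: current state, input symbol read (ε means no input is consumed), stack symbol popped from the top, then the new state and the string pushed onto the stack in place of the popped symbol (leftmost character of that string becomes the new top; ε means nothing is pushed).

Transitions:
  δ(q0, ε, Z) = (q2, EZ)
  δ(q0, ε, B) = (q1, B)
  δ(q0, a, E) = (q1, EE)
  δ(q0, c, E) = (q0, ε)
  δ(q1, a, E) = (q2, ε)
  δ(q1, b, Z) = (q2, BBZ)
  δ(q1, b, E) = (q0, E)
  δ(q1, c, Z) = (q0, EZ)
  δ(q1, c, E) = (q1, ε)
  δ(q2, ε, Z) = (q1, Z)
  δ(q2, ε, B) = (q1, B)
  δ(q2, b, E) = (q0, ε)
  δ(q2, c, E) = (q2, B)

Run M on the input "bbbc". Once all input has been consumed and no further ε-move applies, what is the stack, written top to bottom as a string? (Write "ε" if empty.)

(q0, bbbc, Z) ⊢ (q2, bbbc, EZ) ⊢ (q0, bbc, Z) ⊢ (q2, bbc, EZ) ⊢ (q0, bc, Z) ⊢ (q2, bc, EZ) ⊢ (q0, c, Z) ⊢ (q2, c, EZ) ⊢ (q2, ε, BZ) ⊢ (q1, ε, BZ)
All input consumed in state q1 with stack BZ.

BZ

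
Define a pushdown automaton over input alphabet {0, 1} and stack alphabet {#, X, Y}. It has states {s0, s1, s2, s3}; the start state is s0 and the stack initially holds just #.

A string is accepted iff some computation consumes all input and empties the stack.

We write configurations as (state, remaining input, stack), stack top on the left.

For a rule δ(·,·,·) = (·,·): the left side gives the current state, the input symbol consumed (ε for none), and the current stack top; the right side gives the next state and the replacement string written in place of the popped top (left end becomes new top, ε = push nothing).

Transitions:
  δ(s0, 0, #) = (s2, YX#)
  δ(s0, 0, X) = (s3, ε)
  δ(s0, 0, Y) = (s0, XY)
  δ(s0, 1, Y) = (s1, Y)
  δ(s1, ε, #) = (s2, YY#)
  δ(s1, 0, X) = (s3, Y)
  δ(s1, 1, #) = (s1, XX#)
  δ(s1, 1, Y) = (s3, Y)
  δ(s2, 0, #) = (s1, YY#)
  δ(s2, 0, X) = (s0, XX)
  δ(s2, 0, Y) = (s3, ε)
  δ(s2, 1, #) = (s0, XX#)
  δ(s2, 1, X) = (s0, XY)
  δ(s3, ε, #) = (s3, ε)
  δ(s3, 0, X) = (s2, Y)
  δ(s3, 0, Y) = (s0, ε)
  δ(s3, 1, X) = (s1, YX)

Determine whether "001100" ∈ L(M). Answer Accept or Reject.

Accept

One accepting computation: (s0, 001100, #) ⊢ (s2, 01100, YX#) ⊢ (s3, 1100, X#) ⊢ (s1, 100, YX#) ⊢ (s3, 00, YX#) ⊢ (s0, 0, X#) ⊢ (s3, ε, #) ⊢ (s3, ε, ε)
All input consumed and the stack is empty.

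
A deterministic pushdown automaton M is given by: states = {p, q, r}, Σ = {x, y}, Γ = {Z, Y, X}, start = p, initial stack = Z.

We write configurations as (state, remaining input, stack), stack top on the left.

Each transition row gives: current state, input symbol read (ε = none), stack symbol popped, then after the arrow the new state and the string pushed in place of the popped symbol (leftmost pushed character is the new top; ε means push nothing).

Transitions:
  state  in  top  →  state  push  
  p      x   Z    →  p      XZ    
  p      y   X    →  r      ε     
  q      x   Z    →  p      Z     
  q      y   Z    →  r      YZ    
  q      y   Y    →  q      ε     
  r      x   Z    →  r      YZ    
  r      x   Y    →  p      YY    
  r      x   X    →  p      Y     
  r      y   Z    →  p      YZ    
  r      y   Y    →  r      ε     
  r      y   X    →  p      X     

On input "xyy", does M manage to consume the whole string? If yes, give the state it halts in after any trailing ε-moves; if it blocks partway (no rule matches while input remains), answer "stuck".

(p, xyy, Z)
  read x, top Z: go to p, push XZ → (p, yy, XZ)
  read y, top X: go to r, push ε → (r, y, Z)
  read y, top Z: go to p, push YZ → (p, ε, YZ)
All input consumed; M is in state p.

p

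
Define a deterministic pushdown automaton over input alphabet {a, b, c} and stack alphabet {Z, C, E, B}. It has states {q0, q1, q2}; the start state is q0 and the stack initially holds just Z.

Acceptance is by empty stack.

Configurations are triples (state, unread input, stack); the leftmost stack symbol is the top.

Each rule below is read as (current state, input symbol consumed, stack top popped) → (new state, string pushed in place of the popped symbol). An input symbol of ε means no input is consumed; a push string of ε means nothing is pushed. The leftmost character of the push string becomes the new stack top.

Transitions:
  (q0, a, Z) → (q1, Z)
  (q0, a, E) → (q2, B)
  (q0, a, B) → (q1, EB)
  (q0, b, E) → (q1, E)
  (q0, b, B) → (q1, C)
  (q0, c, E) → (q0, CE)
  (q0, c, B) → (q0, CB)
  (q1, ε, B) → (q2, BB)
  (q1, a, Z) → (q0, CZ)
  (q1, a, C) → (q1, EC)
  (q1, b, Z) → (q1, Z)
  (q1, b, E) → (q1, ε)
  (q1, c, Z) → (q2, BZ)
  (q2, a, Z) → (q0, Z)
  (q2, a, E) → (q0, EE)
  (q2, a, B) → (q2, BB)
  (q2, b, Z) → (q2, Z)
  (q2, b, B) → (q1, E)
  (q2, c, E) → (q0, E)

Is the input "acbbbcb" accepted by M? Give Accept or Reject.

(q0, acbbbcb, Z)
  read a, top Z: go to q1, push Z → (q1, cbbbcb, Z)
  read c, top Z: go to q2, push BZ → (q2, bbbcb, BZ)
  read b, top B: go to q1, push E → (q1, bbcb, EZ)
  read b, top E: go to q1, push ε → (q1, bcb, Z)
  read b, top Z: go to q1, push Z → (q1, cb, Z)
  read c, top Z: go to q2, push BZ → (q2, b, BZ)
  read b, top B: go to q1, push E → (q1, ε, EZ)
All input consumed; stack is EZ, not empty, and no further ε-move applies.

Reject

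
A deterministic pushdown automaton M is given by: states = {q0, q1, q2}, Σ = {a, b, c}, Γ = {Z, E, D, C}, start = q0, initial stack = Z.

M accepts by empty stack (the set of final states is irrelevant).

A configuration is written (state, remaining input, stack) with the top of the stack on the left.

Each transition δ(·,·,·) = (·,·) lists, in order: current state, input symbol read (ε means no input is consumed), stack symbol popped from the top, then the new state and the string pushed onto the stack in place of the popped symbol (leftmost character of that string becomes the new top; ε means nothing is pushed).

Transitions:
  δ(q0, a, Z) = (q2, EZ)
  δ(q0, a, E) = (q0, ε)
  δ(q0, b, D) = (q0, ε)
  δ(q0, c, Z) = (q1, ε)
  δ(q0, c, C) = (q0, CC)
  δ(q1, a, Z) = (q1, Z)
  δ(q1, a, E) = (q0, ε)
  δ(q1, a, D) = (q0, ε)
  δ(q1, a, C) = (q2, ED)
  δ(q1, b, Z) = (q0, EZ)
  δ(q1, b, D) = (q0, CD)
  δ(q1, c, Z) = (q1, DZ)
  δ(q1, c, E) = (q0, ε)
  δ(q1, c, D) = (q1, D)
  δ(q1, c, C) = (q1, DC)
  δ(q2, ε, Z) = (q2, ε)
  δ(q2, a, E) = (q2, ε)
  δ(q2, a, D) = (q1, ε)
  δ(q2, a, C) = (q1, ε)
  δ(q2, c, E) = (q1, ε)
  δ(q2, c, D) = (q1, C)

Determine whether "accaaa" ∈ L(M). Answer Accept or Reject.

(q0, accaaa, Z)
  read a, top Z: go to q2, push EZ → (q2, ccaaa, EZ)
  read c, top E: go to q1, push ε → (q1, caaa, Z)
  read c, top Z: go to q1, push DZ → (q1, aaa, DZ)
  read a, top D: go to q0, push ε → (q0, aa, Z)
  read a, top Z: go to q2, push EZ → (q2, a, EZ)
  read a, top E: go to q2, push ε → (q2, ε, Z)
  ε-move, top Z: go to q2, push ε → (q2, ε, ε)
All input consumed and the stack is empty.

Accept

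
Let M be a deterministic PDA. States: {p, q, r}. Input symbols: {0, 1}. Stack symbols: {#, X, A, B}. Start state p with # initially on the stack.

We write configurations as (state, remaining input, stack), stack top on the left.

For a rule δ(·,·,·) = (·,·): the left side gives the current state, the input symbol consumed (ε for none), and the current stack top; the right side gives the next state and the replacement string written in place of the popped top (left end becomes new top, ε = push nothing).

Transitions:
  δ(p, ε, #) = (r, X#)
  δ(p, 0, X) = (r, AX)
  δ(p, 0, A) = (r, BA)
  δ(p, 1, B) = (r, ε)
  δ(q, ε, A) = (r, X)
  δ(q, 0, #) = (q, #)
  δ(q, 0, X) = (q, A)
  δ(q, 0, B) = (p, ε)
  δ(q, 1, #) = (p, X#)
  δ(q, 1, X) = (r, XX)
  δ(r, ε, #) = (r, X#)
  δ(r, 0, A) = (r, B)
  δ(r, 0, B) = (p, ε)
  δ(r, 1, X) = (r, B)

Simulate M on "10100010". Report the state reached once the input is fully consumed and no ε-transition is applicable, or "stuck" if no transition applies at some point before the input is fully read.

(p, 10100010, #)
  ε-move, top #: go to r, push X# → (r, 10100010, X#)
  read 1, top X: go to r, push B → (r, 0100010, B#)
  read 0, top B: go to p, push ε → (p, 100010, #)
  ε-move, top #: go to r, push X# → (r, 100010, X#)
  read 1, top X: go to r, push B → (r, 00010, B#)
  read 0, top B: go to p, push ε → (p, 0010, #)
  ε-move, top #: go to r, push X# → (r, 0010, X#)
No transition for (r, 0, top X); M blocks with input 0010 remaining.

stuck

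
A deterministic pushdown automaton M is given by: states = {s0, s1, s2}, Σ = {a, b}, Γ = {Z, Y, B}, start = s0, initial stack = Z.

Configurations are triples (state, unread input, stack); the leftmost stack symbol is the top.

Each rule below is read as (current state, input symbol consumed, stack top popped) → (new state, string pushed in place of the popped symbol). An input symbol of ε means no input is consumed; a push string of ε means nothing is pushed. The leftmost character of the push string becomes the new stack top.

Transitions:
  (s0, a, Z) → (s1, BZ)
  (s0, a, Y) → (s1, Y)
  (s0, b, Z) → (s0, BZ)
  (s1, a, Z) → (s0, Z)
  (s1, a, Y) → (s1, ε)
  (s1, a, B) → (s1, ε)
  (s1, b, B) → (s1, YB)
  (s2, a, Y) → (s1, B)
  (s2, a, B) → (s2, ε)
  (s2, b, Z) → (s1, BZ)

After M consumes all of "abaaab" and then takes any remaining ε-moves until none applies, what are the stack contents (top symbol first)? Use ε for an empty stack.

(s0, abaaab, Z) ⊢ (s1, baaab, BZ) ⊢ (s1, aaab, YBZ) ⊢ (s1, aab, BZ) ⊢ (s1, ab, Z) ⊢ (s0, b, Z) ⊢ (s0, ε, BZ)
All input consumed in state s0 with stack BZ.

BZ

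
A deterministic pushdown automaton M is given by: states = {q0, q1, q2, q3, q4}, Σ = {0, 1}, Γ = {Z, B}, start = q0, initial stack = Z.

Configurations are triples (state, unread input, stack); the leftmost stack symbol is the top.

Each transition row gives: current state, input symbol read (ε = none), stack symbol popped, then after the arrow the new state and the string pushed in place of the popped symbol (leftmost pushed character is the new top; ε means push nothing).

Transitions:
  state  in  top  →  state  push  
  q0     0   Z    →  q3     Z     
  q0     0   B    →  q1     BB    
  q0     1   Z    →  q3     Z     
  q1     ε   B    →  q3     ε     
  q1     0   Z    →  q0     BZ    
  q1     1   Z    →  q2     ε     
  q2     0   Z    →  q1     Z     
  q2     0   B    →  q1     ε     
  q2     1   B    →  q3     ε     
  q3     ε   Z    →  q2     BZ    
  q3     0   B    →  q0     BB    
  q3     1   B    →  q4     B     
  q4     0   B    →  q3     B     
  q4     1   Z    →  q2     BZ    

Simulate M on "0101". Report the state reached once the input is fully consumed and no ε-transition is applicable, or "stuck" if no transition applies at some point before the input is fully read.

q2

(q0, 0101, Z)
  read 0, top Z: go to q3, push Z → (q3, 101, Z)
  ε-move, top Z: go to q2, push BZ → (q2, 101, BZ)
  read 1, top B: go to q3, push ε → (q3, 01, Z)
  ε-move, top Z: go to q2, push BZ → (q2, 01, BZ)
  read 0, top B: go to q1, push ε → (q1, 1, Z)
  read 1, top Z: go to q2, push ε → (q2, ε, ε)
All input consumed; M is in state q2.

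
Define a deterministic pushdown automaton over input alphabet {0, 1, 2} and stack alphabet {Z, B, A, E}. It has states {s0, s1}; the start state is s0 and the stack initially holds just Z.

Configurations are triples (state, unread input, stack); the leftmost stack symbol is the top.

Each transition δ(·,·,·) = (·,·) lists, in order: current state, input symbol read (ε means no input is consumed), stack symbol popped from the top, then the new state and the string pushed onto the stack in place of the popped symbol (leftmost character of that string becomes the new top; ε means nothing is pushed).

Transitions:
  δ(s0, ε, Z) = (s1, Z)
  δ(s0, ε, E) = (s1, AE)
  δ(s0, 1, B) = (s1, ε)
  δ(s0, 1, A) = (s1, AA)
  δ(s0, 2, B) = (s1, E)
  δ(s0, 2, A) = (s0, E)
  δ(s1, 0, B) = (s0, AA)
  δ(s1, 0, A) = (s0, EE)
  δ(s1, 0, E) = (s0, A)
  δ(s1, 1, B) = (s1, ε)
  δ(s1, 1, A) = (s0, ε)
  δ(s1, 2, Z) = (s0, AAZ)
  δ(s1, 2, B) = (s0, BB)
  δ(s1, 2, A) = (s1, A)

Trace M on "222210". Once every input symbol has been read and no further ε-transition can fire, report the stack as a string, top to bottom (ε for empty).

AEEEAZ

(s0, 222210, Z) ⊢ (s1, 222210, Z) ⊢ (s0, 22210, AAZ) ⊢ (s0, 2210, EAZ) ⊢ (s1, 2210, AEAZ) ⊢ (s1, 210, AEAZ) ⊢ (s1, 10, AEAZ) ⊢ (s0, 0, EAZ) ⊢ (s1, 0, AEAZ) ⊢ (s0, ε, EEEAZ) ⊢ (s1, ε, AEEEAZ)
All input consumed in state s1 with stack AEEEAZ.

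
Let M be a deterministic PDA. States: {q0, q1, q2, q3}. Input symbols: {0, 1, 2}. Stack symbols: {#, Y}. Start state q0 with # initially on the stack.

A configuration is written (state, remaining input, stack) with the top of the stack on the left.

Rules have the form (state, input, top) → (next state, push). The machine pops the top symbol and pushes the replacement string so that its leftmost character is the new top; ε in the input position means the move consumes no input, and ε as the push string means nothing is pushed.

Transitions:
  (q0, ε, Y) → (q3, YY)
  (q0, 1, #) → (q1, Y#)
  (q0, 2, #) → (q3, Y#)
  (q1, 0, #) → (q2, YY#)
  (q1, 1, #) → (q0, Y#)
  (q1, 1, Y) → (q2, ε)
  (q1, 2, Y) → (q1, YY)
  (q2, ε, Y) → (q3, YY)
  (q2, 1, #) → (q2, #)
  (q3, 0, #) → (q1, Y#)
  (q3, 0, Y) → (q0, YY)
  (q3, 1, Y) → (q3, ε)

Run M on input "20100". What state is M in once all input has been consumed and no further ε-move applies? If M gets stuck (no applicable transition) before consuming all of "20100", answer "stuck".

q3

(q0, 20100, #)
  read 2, top #: go to q3, push Y# → (q3, 0100, Y#)
  read 0, top Y: go to q0, push YY → (q0, 100, YY#)
  ε-move, top Y: go to q3, push YY → (q3, 100, YYY#)
  read 1, top Y: go to q3, push ε → (q3, 00, YY#)
  read 0, top Y: go to q0, push YY → (q0, 0, YYY#)
  ε-move, top Y: go to q3, push YY → (q3, 0, YYYY#)
  read 0, top Y: go to q0, push YY → (q0, ε, YYYYY#)
  ε-move, top Y: go to q3, push YY → (q3, ε, YYYYYY#)
All input consumed; M is in state q3.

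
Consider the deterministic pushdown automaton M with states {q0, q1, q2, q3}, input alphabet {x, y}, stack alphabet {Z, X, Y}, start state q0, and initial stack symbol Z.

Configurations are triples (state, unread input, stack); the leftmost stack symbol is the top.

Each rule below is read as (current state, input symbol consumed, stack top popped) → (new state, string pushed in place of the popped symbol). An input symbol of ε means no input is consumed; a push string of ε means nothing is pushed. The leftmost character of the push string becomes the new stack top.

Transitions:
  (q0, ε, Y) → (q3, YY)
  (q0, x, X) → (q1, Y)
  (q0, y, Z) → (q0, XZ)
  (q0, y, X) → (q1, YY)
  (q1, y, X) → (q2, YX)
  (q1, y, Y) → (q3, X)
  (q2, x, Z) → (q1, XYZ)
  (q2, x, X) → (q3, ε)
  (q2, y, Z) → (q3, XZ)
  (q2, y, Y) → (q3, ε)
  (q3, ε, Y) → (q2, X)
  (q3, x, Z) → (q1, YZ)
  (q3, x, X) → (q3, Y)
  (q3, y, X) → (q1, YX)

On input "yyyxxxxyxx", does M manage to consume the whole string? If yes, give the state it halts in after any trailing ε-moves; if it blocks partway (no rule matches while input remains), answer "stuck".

q3

(q0, yyyxxxxyxx, Z)
  read y, top Z: go to q0, push XZ → (q0, yyxxxxyxx, XZ)
  read y, top X: go to q1, push YY → (q1, yxxxxyxx, YYZ)
  read y, top Y: go to q3, push X → (q3, xxxxyxx, XYZ)
  read x, top X: go to q3, push Y → (q3, xxxyxx, YYZ)
  ε-move, top Y: go to q2, push X → (q2, xxxyxx, XYZ)
  read x, top X: go to q3, push ε → (q3, xxyxx, YZ)
  ε-move, top Y: go to q2, push X → (q2, xxyxx, XZ)
  read x, top X: go to q3, push ε → (q3, xyxx, Z)
  read x, top Z: go to q1, push YZ → (q1, yxx, YZ)
  read y, top Y: go to q3, push X → (q3, xx, XZ)
  read x, top X: go to q3, push Y → (q3, x, YZ)
  ε-move, top Y: go to q2, push X → (q2, x, XZ)
  read x, top X: go to q3, push ε → (q3, ε, Z)
All input consumed; M is in state q3.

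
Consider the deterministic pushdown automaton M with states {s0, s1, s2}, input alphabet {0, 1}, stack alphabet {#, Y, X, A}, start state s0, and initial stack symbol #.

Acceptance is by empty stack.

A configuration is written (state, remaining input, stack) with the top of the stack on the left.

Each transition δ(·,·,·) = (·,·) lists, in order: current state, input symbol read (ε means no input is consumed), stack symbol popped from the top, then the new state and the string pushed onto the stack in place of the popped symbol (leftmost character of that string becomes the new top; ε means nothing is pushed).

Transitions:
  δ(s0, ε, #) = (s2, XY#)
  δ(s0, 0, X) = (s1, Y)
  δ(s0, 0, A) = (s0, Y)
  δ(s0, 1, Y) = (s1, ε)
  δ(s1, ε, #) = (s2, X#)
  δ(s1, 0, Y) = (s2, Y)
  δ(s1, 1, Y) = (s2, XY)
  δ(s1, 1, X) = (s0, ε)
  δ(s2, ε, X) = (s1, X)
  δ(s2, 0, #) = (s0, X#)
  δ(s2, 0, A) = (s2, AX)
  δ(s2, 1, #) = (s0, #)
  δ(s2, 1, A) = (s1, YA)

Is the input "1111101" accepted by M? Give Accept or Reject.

(s0, 1111101, #)
  ε-move, top #: go to s2, push XY# → (s2, 1111101, XY#)
  ε-move, top X: go to s1, push X → (s1, 1111101, XY#)
  read 1, top X: go to s0, push ε → (s0, 111101, Y#)
  read 1, top Y: go to s1, push ε → (s1, 11101, #)
  ε-move, top #: go to s2, push X# → (s2, 11101, X#)
  ε-move, top X: go to s1, push X → (s1, 11101, X#)
  read 1, top X: go to s0, push ε → (s0, 1101, #)
  ε-move, top #: go to s2, push XY# → (s2, 1101, XY#)
  ε-move, top X: go to s1, push X → (s1, 1101, XY#)
  read 1, top X: go to s0, push ε → (s0, 101, Y#)
  read 1, top Y: go to s1, push ε → (s1, 01, #)
  ε-move, top #: go to s2, push X# → (s2, 01, X#)
  ε-move, top X: go to s1, push X → (s1, 01, X#)
No transition applies at (s1, 01, X#); input not fully consumed.

Reject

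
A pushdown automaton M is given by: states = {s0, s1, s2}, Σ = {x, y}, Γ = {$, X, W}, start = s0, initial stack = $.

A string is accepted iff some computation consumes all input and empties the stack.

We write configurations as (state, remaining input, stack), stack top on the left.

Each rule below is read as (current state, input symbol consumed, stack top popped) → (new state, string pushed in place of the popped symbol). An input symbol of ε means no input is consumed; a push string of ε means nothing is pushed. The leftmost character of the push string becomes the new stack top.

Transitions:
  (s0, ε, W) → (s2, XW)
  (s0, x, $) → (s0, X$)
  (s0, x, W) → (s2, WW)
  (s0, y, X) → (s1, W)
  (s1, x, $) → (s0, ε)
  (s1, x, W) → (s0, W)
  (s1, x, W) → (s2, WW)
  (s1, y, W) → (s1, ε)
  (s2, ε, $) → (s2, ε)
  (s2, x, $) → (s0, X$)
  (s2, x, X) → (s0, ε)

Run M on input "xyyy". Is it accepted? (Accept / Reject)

Reject

No computation consumes all input and empties the stack.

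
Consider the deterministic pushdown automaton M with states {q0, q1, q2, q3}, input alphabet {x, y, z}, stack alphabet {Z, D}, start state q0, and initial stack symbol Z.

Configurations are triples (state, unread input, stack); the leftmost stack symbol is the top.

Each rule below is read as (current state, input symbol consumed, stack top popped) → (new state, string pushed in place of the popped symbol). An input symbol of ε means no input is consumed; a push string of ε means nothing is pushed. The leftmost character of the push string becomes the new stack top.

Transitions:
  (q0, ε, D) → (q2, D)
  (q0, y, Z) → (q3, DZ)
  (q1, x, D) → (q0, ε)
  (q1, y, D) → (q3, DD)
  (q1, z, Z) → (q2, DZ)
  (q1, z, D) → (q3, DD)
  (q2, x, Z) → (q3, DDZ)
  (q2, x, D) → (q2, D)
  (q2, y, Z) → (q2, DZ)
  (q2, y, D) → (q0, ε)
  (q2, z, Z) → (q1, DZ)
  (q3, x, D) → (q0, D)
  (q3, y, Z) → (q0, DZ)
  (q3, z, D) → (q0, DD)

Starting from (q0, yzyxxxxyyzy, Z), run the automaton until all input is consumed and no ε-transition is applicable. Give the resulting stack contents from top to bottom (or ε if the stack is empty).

DZ

(q0, yzyxxxxyyzy, Z)
  read y, top Z: go to q3, push DZ → (q3, zyxxxxyyzy, DZ)
  read z, top D: go to q0, push DD → (q0, yxxxxyyzy, DDZ)
  ε-move, top D: go to q2, push D → (q2, yxxxxyyzy, DDZ)
  read y, top D: go to q0, push ε → (q0, xxxxyyzy, DZ)
  ε-move, top D: go to q2, push D → (q2, xxxxyyzy, DZ)
  read x, top D: go to q2, push D → (q2, xxxyyzy, DZ)
  read x, top D: go to q2, push D → (q2, xxyyzy, DZ)
  read x, top D: go to q2, push D → (q2, xyyzy, DZ)
  read x, top D: go to q2, push D → (q2, yyzy, DZ)
  read y, top D: go to q0, push ε → (q0, yzy, Z)
  read y, top Z: go to q3, push DZ → (q3, zy, DZ)
  read z, top D: go to q0, push DD → (q0, y, DDZ)
  ε-move, top D: go to q2, push D → (q2, y, DDZ)
  read y, top D: go to q0, push ε → (q0, ε, DZ)
  ε-move, top D: go to q2, push D → (q2, ε, DZ)
All input consumed in state q2 with stack DZ.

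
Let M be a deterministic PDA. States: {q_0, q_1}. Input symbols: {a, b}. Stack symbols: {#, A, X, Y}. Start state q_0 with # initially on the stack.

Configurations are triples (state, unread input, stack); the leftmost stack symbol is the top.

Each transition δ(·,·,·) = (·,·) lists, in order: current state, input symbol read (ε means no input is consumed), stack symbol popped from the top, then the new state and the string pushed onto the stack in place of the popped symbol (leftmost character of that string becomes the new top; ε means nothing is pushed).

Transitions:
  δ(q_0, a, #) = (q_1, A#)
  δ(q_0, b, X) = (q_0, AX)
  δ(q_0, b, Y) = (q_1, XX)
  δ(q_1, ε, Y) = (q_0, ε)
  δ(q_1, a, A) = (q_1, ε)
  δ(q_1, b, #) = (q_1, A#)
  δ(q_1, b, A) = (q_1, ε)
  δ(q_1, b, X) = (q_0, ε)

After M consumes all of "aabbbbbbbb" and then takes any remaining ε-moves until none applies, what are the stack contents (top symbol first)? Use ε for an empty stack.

#

(q_0, aabbbbbbbb, #)
  read a, top #: go to q_1, push A# → (q_1, abbbbbbbb, A#)
  read a, top A: go to q_1, push ε → (q_1, bbbbbbbb, #)
  read b, top #: go to q_1, push A# → (q_1, bbbbbbb, A#)
  read b, top A: go to q_1, push ε → (q_1, bbbbbb, #)
  read b, top #: go to q_1, push A# → (q_1, bbbbb, A#)
  read b, top A: go to q_1, push ε → (q_1, bbbb, #)
  read b, top #: go to q_1, push A# → (q_1, bbb, A#)
  read b, top A: go to q_1, push ε → (q_1, bb, #)
  read b, top #: go to q_1, push A# → (q_1, b, A#)
  read b, top A: go to q_1, push ε → (q_1, ε, #)
All input consumed in state q_1 with stack #.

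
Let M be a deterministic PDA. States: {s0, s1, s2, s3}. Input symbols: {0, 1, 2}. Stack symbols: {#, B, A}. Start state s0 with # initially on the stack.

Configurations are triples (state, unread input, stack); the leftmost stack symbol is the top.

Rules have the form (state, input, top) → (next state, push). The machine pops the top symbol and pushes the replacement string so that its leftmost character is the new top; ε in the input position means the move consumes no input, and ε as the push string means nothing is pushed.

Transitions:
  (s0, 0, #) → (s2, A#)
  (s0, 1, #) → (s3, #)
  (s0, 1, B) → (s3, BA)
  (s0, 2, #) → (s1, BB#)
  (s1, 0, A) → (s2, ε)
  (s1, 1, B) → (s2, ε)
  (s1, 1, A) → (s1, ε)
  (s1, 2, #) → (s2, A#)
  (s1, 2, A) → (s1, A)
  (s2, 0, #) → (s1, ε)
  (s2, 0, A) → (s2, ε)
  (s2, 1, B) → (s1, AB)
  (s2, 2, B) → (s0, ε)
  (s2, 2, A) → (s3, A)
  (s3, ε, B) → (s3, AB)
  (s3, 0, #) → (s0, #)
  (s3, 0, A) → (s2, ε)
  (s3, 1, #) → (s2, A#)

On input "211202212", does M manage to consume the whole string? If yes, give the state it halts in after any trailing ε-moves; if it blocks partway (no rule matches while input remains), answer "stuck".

(s0, 211202212, #) ⊢ (s1, 11202212, BB#) ⊢ (s2, 1202212, B#) ⊢ (s1, 202212, AB#) ⊢ (s1, 02212, AB#) ⊢ (s2, 2212, B#) ⊢ (s0, 212, #) ⊢ (s1, 12, BB#) ⊢ (s2, 2, B#) ⊢ (s0, ε, #)
All input consumed; M is in state s0.

s0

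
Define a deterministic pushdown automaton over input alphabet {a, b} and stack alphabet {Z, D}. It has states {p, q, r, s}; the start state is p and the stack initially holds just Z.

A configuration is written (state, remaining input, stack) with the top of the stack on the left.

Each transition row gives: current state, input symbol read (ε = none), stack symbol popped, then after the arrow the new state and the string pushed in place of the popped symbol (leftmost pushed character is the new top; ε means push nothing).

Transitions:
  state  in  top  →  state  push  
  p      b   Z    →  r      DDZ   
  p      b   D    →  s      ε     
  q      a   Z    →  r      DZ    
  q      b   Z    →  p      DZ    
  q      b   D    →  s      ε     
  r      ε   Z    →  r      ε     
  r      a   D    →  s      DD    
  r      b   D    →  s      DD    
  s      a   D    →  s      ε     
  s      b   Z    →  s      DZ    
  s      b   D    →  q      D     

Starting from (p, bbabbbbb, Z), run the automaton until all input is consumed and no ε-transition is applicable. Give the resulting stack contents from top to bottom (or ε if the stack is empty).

(p, bbabbbbb, Z)
  read b, top Z: go to r, push DDZ → (r, babbbbb, DDZ)
  read b, top D: go to s, push DD → (s, abbbbb, DDDZ)
  read a, top D: go to s, push ε → (s, bbbbb, DDZ)
  read b, top D: go to q, push D → (q, bbbb, DDZ)
  read b, top D: go to s, push ε → (s, bbb, DZ)
  read b, top D: go to q, push D → (q, bb, DZ)
  read b, top D: go to s, push ε → (s, b, Z)
  read b, top Z: go to s, push DZ → (s, ε, DZ)
All input consumed in state s with stack DZ.

DZ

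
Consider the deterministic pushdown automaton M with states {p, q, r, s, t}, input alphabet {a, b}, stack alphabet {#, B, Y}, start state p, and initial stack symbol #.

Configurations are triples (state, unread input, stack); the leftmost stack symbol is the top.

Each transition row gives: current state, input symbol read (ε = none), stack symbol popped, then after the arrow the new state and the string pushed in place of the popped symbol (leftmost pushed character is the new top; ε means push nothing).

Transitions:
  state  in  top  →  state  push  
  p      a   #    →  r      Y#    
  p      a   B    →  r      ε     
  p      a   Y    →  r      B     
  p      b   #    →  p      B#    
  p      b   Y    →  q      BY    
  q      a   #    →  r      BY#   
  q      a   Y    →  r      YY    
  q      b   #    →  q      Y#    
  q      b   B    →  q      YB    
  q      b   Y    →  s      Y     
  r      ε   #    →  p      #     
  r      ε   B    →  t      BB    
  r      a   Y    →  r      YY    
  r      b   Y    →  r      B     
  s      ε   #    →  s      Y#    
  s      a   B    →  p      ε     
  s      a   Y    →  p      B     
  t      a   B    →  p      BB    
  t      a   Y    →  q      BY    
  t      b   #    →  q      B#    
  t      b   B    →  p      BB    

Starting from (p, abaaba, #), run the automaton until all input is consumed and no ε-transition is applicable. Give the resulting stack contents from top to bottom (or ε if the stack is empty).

(p, abaaba, #) ⊢ (r, baaba, Y#) ⊢ (r, aaba, B#) ⊢ (t, aaba, BB#) ⊢ (p, aba, BBB#) ⊢ (r, ba, BB#) ⊢ (t, ba, BBB#) ⊢ (p, a, BBBB#) ⊢ (r, ε, BBB#) ⊢ (t, ε, BBBB#)
All input consumed in state t with stack BBBB#.

BBBB#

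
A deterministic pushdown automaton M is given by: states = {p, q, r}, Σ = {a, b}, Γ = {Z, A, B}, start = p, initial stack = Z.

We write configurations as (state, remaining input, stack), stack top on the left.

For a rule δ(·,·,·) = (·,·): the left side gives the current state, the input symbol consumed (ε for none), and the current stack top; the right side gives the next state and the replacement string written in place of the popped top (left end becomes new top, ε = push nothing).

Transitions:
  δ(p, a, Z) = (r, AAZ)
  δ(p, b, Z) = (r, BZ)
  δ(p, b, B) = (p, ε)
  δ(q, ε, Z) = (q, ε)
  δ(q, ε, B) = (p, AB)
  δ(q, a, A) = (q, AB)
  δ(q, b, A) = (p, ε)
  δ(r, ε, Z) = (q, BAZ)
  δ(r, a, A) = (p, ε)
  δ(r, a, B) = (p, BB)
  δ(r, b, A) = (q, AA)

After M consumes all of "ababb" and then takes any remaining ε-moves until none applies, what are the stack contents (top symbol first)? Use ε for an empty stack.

(p, ababb, Z) ⊢ (r, babb, AAZ) ⊢ (q, abb, AAAZ) ⊢ (q, bb, ABAAZ) ⊢ (p, b, BAAZ) ⊢ (p, ε, AAZ)
All input consumed in state p with stack AAZ.

AAZ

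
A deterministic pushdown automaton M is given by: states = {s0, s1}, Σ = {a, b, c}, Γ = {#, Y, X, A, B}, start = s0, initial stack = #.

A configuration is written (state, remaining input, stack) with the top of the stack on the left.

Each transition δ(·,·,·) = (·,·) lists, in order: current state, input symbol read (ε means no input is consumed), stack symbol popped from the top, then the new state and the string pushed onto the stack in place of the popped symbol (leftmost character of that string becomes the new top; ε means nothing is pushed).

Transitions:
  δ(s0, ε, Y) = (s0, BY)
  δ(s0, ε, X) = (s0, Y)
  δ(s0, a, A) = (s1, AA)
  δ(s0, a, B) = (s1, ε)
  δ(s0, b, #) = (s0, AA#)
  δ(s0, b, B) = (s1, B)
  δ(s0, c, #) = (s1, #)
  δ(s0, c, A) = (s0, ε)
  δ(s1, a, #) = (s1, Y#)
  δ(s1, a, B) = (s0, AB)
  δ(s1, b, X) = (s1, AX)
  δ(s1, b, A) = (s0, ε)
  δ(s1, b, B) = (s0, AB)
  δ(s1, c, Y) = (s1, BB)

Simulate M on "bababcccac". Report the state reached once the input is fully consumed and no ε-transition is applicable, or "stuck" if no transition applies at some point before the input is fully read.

(s0, bababcccac, #)
  read b, top #: go to s0, push AA# → (s0, ababcccac, AA#)
  read a, top A: go to s1, push AA → (s1, babcccac, AAA#)
  read b, top A: go to s0, push ε → (s0, abcccac, AA#)
  read a, top A: go to s1, push AA → (s1, bcccac, AAA#)
  read b, top A: go to s0, push ε → (s0, cccac, AA#)
  read c, top A: go to s0, push ε → (s0, ccac, A#)
  read c, top A: go to s0, push ε → (s0, cac, #)
  read c, top #: go to s1, push # → (s1, ac, #)
  read a, top #: go to s1, push Y# → (s1, c, Y#)
  read c, top Y: go to s1, push BB → (s1, ε, BB#)
All input consumed; M is in state s1.

s1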